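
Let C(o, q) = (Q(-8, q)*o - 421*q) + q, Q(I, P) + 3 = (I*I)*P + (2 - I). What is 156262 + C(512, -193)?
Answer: -6083318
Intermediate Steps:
Q(I, P) = -1 - I + P*I² (Q(I, P) = -3 + ((I*I)*P + (2 - I)) = -3 + (I²*P + (2 - I)) = -3 + (P*I² + (2 - I)) = -3 + (2 - I + P*I²) = -1 - I + P*I²)
C(o, q) = -420*q + o*(7 + 64*q) (C(o, q) = ((-1 - 1*(-8) + q*(-8)²)*o - 421*q) + q = ((-1 + 8 + q*64)*o - 421*q) + q = ((-1 + 8 + 64*q)*o - 421*q) + q = ((7 + 64*q)*o - 421*q) + q = (o*(7 + 64*q) - 421*q) + q = (-421*q + o*(7 + 64*q)) + q = -420*q + o*(7 + 64*q))
156262 + C(512, -193) = 156262 + (-420*(-193) + 512*(7 + 64*(-193))) = 156262 + (81060 + 512*(7 - 12352)) = 156262 + (81060 + 512*(-12345)) = 156262 + (81060 - 6320640) = 156262 - 6239580 = -6083318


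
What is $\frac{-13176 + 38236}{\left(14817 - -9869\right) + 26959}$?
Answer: $\frac{5012}{10329} \approx 0.48524$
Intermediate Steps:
$\frac{-13176 + 38236}{\left(14817 - -9869\right) + 26959} = \frac{25060}{\left(14817 + 9869\right) + 26959} = \frac{25060}{24686 + 26959} = \frac{25060}{51645} = 25060 \cdot \frac{1}{51645} = \frac{5012}{10329}$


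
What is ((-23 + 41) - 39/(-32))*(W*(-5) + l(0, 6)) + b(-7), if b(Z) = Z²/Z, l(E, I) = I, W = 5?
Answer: -11909/32 ≈ -372.16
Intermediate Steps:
b(Z) = Z
((-23 + 41) - 39/(-32))*(W*(-5) + l(0, 6)) + b(-7) = ((-23 + 41) - 39/(-32))*(5*(-5) + 6) - 7 = (18 - 39*(-1/32))*(-25 + 6) - 7 = (18 + 39/32)*(-19) - 7 = (615/32)*(-19) - 7 = -11685/32 - 7 = -11909/32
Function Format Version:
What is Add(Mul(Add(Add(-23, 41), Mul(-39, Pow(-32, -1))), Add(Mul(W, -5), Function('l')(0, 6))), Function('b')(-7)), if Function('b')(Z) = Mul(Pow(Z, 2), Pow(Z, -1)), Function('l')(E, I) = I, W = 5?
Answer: Rational(-11909, 32) ≈ -372.16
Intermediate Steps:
Function('b')(Z) = Z
Add(Mul(Add(Add(-23, 41), Mul(-39, Pow(-32, -1))), Add(Mul(W, -5), Function('l')(0, 6))), Function('b')(-7)) = Add(Mul(Add(Add(-23, 41), Mul(-39, Pow(-32, -1))), Add(Mul(5, -5), 6)), -7) = Add(Mul(Add(18, Mul(-39, Rational(-1, 32))), Add(-25, 6)), -7) = Add(Mul(Add(18, Rational(39, 32)), -19), -7) = Add(Mul(Rational(615, 32), -19), -7) = Add(Rational(-11685, 32), -7) = Rational(-11909, 32)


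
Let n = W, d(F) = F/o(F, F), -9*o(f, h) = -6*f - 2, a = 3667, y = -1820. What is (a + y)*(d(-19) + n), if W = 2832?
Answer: 586154685/112 ≈ 5.2335e+6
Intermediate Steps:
o(f, h) = 2/9 + 2*f/3 (o(f, h) = -(-6*f - 2)/9 = -(-2 - 6*f)/9 = 2/9 + 2*f/3)
d(F) = F/(2/9 + 2*F/3)
n = 2832
(a + y)*(d(-19) + n) = (3667 - 1820)*((9/2)*(-19)/(1 + 3*(-19)) + 2832) = 1847*((9/2)*(-19)/(1 - 57) + 2832) = 1847*((9/2)*(-19)/(-56) + 2832) = 1847*((9/2)*(-19)*(-1/56) + 2832) = 1847*(171/112 + 2832) = 1847*(317355/112) = 586154685/112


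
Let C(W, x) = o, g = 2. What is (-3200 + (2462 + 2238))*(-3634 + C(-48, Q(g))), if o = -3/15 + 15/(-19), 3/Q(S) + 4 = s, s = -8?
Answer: -103597200/19 ≈ -5.4525e+6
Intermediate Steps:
Q(S) = -¼ (Q(S) = 3/(-4 - 8) = 3/(-12) = 3*(-1/12) = -¼)
o = -94/95 (o = -3*1/15 + 15*(-1/19) = -⅕ - 15/19 = -94/95 ≈ -0.98947)
C(W, x) = -94/95
(-3200 + (2462 + 2238))*(-3634 + C(-48, Q(g))) = (-3200 + (2462 + 2238))*(-3634 - 94/95) = (-3200 + 4700)*(-345324/95) = 1500*(-345324/95) = -103597200/19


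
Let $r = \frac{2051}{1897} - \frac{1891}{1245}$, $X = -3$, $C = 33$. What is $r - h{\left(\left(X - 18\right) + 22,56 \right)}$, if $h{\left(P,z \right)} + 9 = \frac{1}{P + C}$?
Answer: $\frac{97884491}{11471430} \approx 8.5329$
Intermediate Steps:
$r = - \frac{147676}{337395}$ ($r = 2051 \cdot \frac{1}{1897} - \frac{1891}{1245} = \frac{293}{271} - \frac{1891}{1245} = - \frac{147676}{337395} \approx -0.43769$)
$h{\left(P,z \right)} = -9 + \frac{1}{33 + P}$ ($h{\left(P,z \right)} = -9 + \frac{1}{P + 33} = -9 + \frac{1}{33 + P}$)
$r - h{\left(\left(X - 18\right) + 22,56 \right)} = - \frac{147676}{337395} - \frac{-296 - 9 \left(\left(-3 - 18\right) + 22\right)}{33 + \left(\left(-3 - 18\right) + 22\right)} = - \frac{147676}{337395} - \frac{-296 - 9 \left(-21 + 22\right)}{33 + \left(-21 + 22\right)} = - \frac{147676}{337395} - \frac{-296 - 9}{33 + 1} = - \frac{147676}{337395} - \frac{-296 - 9}{34} = - \frac{147676}{337395} - \frac{1}{34} \left(-305\right) = - \frac{147676}{337395} - - \frac{305}{34} = - \frac{147676}{337395} + \frac{305}{34} = \frac{97884491}{11471430}$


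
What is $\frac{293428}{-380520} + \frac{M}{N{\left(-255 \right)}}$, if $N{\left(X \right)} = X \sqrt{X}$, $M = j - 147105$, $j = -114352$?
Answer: $- \frac{73357}{95130} - \frac{261457 i \sqrt{255}}{65025} \approx -0.77112 - 64.208 i$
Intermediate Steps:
$M = -261457$ ($M = -114352 - 147105 = -261457$)
$N{\left(X \right)} = X^{\frac{3}{2}}$
$\frac{293428}{-380520} + \frac{M}{N{\left(-255 \right)}} = \frac{293428}{-380520} - \frac{261457}{\left(-255\right)^{\frac{3}{2}}} = 293428 \left(- \frac{1}{380520}\right) - \frac{261457}{\left(-255\right) i \sqrt{255}} = - \frac{73357}{95130} - 261457 \frac{i \sqrt{255}}{65025} = - \frac{73357}{95130} - \frac{261457 i \sqrt{255}}{65025}$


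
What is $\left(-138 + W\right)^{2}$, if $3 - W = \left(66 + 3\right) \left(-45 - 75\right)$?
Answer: $66341025$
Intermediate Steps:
$W = 8283$ ($W = 3 - \left(66 + 3\right) \left(-45 - 75\right) = 3 - 69 \left(-120\right) = 3 - -8280 = 3 + 8280 = 8283$)
$\left(-138 + W\right)^{2} = \left(-138 + 8283\right)^{2} = 8145^{2} = 66341025$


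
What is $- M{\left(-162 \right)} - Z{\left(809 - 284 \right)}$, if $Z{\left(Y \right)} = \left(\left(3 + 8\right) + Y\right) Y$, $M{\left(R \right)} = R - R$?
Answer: $-281400$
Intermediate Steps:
$M{\left(R \right)} = 0$
$Z{\left(Y \right)} = Y \left(11 + Y\right)$ ($Z{\left(Y \right)} = \left(11 + Y\right) Y = Y \left(11 + Y\right)$)
$- M{\left(-162 \right)} - Z{\left(809 - 284 \right)} = \left(-1\right) 0 - \left(809 - 284\right) \left(11 + \left(809 - 284\right)\right) = 0 - 525 \left(11 + 525\right) = 0 - 525 \cdot 536 = 0 - 281400 = -281400$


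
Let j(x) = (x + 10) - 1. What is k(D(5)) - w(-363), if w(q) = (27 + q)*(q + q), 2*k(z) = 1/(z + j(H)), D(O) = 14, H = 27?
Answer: -24393599/100 ≈ -2.4394e+5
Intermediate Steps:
j(x) = 9 + x (j(x) = (10 + x) - 1 = 9 + x)
k(z) = 1/(2*(36 + z)) (k(z) = 1/(2*(z + (9 + 27))) = 1/(2*(z + 36)) = 1/(2*(36 + z)))
w(q) = 2*q*(27 + q) (w(q) = (27 + q)*(2*q) = 2*q*(27 + q))
k(D(5)) - w(-363) = 1/(2*(36 + 14)) - 2*(-363)*(27 - 363) = (½)/50 - 2*(-363)*(-336) = (½)*(1/50) - 1*243936 = 1/100 - 243936 = -24393599/100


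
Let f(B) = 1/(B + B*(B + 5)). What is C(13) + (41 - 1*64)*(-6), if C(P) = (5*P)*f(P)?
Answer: 2627/19 ≈ 138.26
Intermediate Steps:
f(B) = 1/(B + B*(5 + B))
C(P) = 5/(6 + P) (C(P) = (5*P)*(1/(P*(6 + P))) = 5/(6 + P))
C(13) + (41 - 1*64)*(-6) = 5/(6 + 13) + (41 - 1*64)*(-6) = 5/19 + (41 - 64)*(-6) = 5*(1/19) - 23*(-6) = 5/19 + 138 = 2627/19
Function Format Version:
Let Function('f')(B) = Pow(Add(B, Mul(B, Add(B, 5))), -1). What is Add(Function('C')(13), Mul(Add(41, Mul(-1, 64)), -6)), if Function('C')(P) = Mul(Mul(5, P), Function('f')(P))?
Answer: Rational(2627, 19) ≈ 138.26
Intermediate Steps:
Function('f')(B) = Pow(Add(B, Mul(B, Add(5, B))), -1)
Function('C')(P) = Mul(5, Pow(Add(6, P), -1)) (Function('C')(P) = Mul(Mul(5, P), Mul(Pow(P, -1), Pow(Add(6, P), -1))) = Mul(5, Pow(Add(6, P), -1)))
Add(Function('C')(13), Mul(Add(41, Mul(-1, 64)), -6)) = Add(Mul(5, Pow(Add(6, 13), -1)), Mul(Add(41, Mul(-1, 64)), -6)) = Add(Mul(5, Pow(19, -1)), Mul(Add(41, -64), -6)) = Add(Mul(5, Rational(1, 19)), Mul(-23, -6)) = Add(Rational(5, 19), 138) = Rational(2627, 19)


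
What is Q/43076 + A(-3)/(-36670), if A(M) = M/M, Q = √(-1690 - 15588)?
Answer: -1/36670 + I*√17278/43076 ≈ -2.727e-5 + 0.0030515*I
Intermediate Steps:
Q = I*√17278 (Q = √(-17278) = I*√17278 ≈ 131.45*I)
A(M) = 1
Q/43076 + A(-3)/(-36670) = (I*√17278)/43076 + 1/(-36670) = (I*√17278)*(1/43076) + 1*(-1/36670) = I*√17278/43076 - 1/36670 = -1/36670 + I*√17278/43076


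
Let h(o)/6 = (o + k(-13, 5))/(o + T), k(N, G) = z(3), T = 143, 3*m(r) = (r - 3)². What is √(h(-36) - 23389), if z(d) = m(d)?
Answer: 59*I*√76933/107 ≈ 152.94*I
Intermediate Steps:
m(r) = (-3 + r)²/3 (m(r) = (r - 3)²/3 = (-3 + r)²/3)
z(d) = (-3 + d)²/3
k(N, G) = 0 (k(N, G) = (-3 + 3)²/3 = (⅓)*0² = (⅓)*0 = 0)
h(o) = 6*o/(143 + o) (h(o) = 6*((o + 0)/(o + 143)) = 6*(o/(143 + o)) = 6*o/(143 + o))
√(h(-36) - 23389) = √(6*(-36)/(143 - 36) - 23389) = √(6*(-36)/107 - 23389) = √(6*(-36)*(1/107) - 23389) = √(-216/107 - 23389) = √(-2502839/107) = 59*I*√76933/107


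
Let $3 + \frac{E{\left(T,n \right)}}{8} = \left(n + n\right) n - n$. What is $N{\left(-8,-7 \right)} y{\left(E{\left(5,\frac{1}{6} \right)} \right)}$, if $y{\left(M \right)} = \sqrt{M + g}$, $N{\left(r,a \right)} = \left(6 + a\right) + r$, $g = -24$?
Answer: $- 6 i \sqrt{110} \approx - 62.929 i$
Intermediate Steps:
$E{\left(T,n \right)} = -24 - 8 n + 16 n^{2}$ ($E{\left(T,n \right)} = -24 + 8 \left(\left(n + n\right) n - n\right) = -24 + 8 \left(2 n n - n\right) = -24 + 8 \left(2 n^{2} - n\right) = -24 + 8 \left(- n + 2 n^{2}\right) = -24 + \left(- 8 n + 16 n^{2}\right) = -24 - 8 n + 16 n^{2}$)
$N{\left(r,a \right)} = 6 + a + r$
$y{\left(M \right)} = \sqrt{-24 + M}$ ($y{\left(M \right)} = \sqrt{M - 24} = \sqrt{-24 + M}$)
$N{\left(-8,-7 \right)} y{\left(E{\left(5,\frac{1}{6} \right)} \right)} = \left(6 - 7 - 8\right) \sqrt{-24 - \left(24 - \frac{4}{9} + \frac{4}{3}\right)} = - 9 \sqrt{-24 - \left(\frac{76}{3} - \frac{4}{9}\right)} = - 9 \sqrt{-24 - \frac{224}{9}} = - 9 \sqrt{- \frac{440}{9}} = - 9 \frac{2 i \sqrt{110}}{3} = - 6 i \sqrt{110}$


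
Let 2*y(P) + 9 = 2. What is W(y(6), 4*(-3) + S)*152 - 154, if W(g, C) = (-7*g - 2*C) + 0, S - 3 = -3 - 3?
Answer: 8130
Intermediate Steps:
S = -3 (S = 3 + (-3 - 3) = 3 - 6 = -3)
y(P) = -7/2 (y(P) = -9/2 + (½)*2 = -9/2 + 1 = -7/2)
W(g, C) = -7*g - 2*C
W(y(6), 4*(-3) + S)*152 - 154 = (-7*(-7/2) - 2*(4*(-3) - 3))*152 - 154 = (49/2 - 2*(-12 - 3))*152 - 154 = (49/2 - 2*(-15))*152 - 154 = (49/2 + 30)*152 - 154 = (109/2)*152 - 154 = 8284 - 154 = 8130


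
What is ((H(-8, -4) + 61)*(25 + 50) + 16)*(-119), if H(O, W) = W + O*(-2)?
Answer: -653429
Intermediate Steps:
H(O, W) = W - 2*O
((H(-8, -4) + 61)*(25 + 50) + 16)*(-119) = (((-4 - 2*(-8)) + 61)*(25 + 50) + 16)*(-119) = (((-4 + 16) + 61)*75 + 16)*(-119) = ((12 + 61)*75 + 16)*(-119) = (73*75 + 16)*(-119) = (5475 + 16)*(-119) = 5491*(-119) = -653429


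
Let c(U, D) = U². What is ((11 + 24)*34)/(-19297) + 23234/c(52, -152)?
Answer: 222564369/26089544 ≈ 8.5308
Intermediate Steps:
((11 + 24)*34)/(-19297) + 23234/c(52, -152) = ((11 + 24)*34)/(-19297) + 23234/(52²) = (35*34)*(-1/19297) + 23234/2704 = 1190*(-1/19297) + 23234*(1/2704) = -1190/19297 + 11617/1352 = 222564369/26089544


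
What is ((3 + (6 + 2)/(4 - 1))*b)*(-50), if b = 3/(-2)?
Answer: 425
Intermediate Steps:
b = -3/2 (b = 3*(-1/2) = -3/2 ≈ -1.5000)
((3 + (6 + 2)/(4 - 1))*b)*(-50) = ((3 + (6 + 2)/(4 - 1))*(-3/2))*(-50) = ((3 + 8/3)*(-3/2))*(-50) = ((17/3)*(-3/2))*(-50) = -17/2*(-50) = 425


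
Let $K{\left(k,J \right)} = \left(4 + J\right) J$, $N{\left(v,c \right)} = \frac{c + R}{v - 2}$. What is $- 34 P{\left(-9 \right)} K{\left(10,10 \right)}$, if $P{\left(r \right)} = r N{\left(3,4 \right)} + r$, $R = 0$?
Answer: $214200$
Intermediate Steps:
$N{\left(v,c \right)} = \frac{c}{-2 + v}$ ($N{\left(v,c \right)} = \frac{c + 0}{v - 2} = \frac{c}{-2 + v}$)
$K{\left(k,J \right)} = J \left(4 + J\right)$
$P{\left(r \right)} = 5 r$ ($P{\left(r \right)} = r \frac{4}{-2 + 3} + r = r \frac{4}{1} + r = r 4 \cdot 1 + r = r 4 + r = 4 r + r = 5 r$)
$- 34 P{\left(-9 \right)} K{\left(10,10 \right)} = - 34 \cdot 5 \left(-9\right) 10 \left(4 + 10\right) = \left(-34\right) \left(-45\right) 10 \cdot 14 = 1530 \cdot 140 = 214200$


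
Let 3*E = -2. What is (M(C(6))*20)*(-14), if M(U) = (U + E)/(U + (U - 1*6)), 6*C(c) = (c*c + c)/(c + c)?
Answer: -140/29 ≈ -4.8276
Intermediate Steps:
E = -⅔ (E = (⅓)*(-2) = -⅔ ≈ -0.66667)
C(c) = (c + c²)/(12*c) (C(c) = ((c*c + c)/(c + c))/6 = ((c² + c)/((2*c)))/6 = ((c + c²)*(1/(2*c)))/6 = ((c + c²)/(2*c))/6 = (c + c²)/(12*c))
M(U) = (-⅔ + U)/(-6 + 2*U) (M(U) = (U - ⅔)/(U + (U - 1*6)) = (-⅔ + U)/(U + (U - 6)) = (-⅔ + U)/(U + (-6 + U)) = (-⅔ + U)/(-6 + 2*U))
(M(C(6))*20)*(-14) = (((-2 + 3*(1/12 + (1/12)*6))/(6*(-3 + (1/12 + (1/12)*6))))*20)*(-14) = (((-2 + 3*(1/12 + ½))/(6*(-3 + (1/12 + ½))))*20)*(-14) = (((-2 + 3*(7/12))/(6*(-3 + 7/12)))*20)*(-14) = (((-2 + 7/4)/(6*(-29/12)))*20)*(-14) = (((⅙)*(-12/29)*(-¼))*20)*(-14) = ((1/58)*20)*(-14) = (10/29)*(-14) = -140/29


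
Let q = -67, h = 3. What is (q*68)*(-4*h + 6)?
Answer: 27336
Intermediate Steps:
(q*68)*(-4*h + 6) = (-67*68)*(-4*3 + 6) = -4556*(-12 + 6) = -4556*(-6) = 27336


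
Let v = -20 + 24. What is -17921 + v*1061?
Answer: -13677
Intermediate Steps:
v = 4
-17921 + v*1061 = -17921 + 4*1061 = -17921 + 4244 = -13677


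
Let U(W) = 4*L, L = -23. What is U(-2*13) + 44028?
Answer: 43936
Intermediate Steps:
U(W) = -92 (U(W) = 4*(-23) = -92)
U(-2*13) + 44028 = -92 + 44028 = 43936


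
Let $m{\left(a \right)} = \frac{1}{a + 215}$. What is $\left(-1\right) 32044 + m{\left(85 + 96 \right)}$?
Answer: $- \frac{12689423}{396} \approx -32044.0$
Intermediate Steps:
$m{\left(a \right)} = \frac{1}{215 + a}$
$\left(-1\right) 32044 + m{\left(85 + 96 \right)} = \left(-1\right) 32044 + \frac{1}{215 + \left(85 + 96\right)} = -32044 + \frac{1}{215 + 181} = -32044 + \frac{1}{396} = - \frac{12689423}{396}$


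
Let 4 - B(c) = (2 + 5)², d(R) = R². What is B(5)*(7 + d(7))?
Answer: -2520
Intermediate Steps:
B(c) = -45 (B(c) = 4 - (2 + 5)² = 4 - 1*7² = 4 - 1*49 = 4 - 49 = -45)
B(5)*(7 + d(7)) = -45*(7 + 7²) = -45*(7 + 49) = -45*56 = -2520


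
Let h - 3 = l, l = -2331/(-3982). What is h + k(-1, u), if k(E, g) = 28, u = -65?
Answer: 125773/3982 ≈ 31.585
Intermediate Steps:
l = 2331/3982 (l = -2331*(-1/3982) = 2331/3982 ≈ 0.58538)
h = 14277/3982 (h = 3 + 2331/3982 = 14277/3982 ≈ 3.5854)
h + k(-1, u) = 14277/3982 + 28 = 125773/3982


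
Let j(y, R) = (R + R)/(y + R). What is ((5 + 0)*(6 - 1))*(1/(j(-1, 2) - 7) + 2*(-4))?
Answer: -625/3 ≈ -208.33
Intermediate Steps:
j(y, R) = 2*R/(R + y) (j(y, R) = (2*R)/(R + y) = 2*R/(R + y))
((5 + 0)*(6 - 1))*(1/(j(-1, 2) - 7) + 2*(-4)) = ((5 + 0)*(6 - 1))*(1/(2*2/(2 - 1) - 7) + 2*(-4)) = (5*5)*(1/(2*2/1 - 7) - 8) = 25*(1/(2*2*1 - 7) - 8) = 25*(1/(4 - 7) - 8) = 25*(1/(-3) - 8) = 25*(-⅓ - 8) = 25*(-25/3) = -625/3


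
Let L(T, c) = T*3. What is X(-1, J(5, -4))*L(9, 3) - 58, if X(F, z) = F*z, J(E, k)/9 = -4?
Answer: 914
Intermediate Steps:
J(E, k) = -36 (J(E, k) = 9*(-4) = -36)
L(T, c) = 3*T
X(-1, J(5, -4))*L(9, 3) - 58 = (-1*(-36))*(3*9) - 58 = 36*27 - 58 = 972 - 58 = 914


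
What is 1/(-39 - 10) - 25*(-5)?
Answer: 6124/49 ≈ 124.98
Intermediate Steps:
1/(-39 - 10) - 25*(-5) = 1/(-49) + 125 = -1/49 + 125 = 6124/49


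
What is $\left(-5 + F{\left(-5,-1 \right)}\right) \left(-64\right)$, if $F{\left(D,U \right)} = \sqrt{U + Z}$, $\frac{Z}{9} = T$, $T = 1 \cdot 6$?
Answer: $320 - 64 \sqrt{53} \approx -145.93$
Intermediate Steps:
$T = 6$
$Z = 54$ ($Z = 9 \cdot 6 = 54$)
$F{\left(D,U \right)} = \sqrt{54 + U}$ ($F{\left(D,U \right)} = \sqrt{U + 54} = \sqrt{54 + U}$)
$\left(-5 + F{\left(-5,-1 \right)}\right) \left(-64\right) = \left(-5 + \sqrt{54 - 1}\right) \left(-64\right) = \left(-5 + \sqrt{53}\right) \left(-64\right) = 320 - 64 \sqrt{53}$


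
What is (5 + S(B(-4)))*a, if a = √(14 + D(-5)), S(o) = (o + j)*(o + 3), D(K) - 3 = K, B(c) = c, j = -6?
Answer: 30*√3 ≈ 51.962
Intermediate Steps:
D(K) = 3 + K
S(o) = (-6 + o)*(3 + o) (S(o) = (o - 6)*(o + 3) = (-6 + o)*(3 + o))
a = 2*√3 (a = √(14 + (3 - 5)) = √(14 - 2) = √12 = 2*√3 ≈ 3.4641)
(5 + S(B(-4)))*a = (5 + (-18 + (-4)² - 3*(-4)))*(2*√3) = (5 + (-18 + 16 + 12))*(2*√3) = (5 + 10)*(2*√3) = 15*(2*√3) = 30*√3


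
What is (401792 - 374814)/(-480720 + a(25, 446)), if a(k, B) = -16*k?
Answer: -13489/240560 ≈ -0.056073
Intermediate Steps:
(401792 - 374814)/(-480720 + a(25, 446)) = (401792 - 374814)/(-480720 - 16*25) = 26978/(-480720 - 400) = 26978/(-481120) = 26978*(-1/481120) = -13489/240560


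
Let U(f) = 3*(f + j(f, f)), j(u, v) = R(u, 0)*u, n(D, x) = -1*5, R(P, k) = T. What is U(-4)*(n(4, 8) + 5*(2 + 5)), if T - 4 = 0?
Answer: -1800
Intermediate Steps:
T = 4 (T = 4 + 0 = 4)
R(P, k) = 4
n(D, x) = -5
j(u, v) = 4*u
U(f) = 15*f (U(f) = 3*(f + 4*f) = 3*(5*f) = 15*f)
U(-4)*(n(4, 8) + 5*(2 + 5)) = (15*(-4))*(-5 + 5*(2 + 5)) = -60*(-5 + 5*7) = -60*(-5 + 35) = -60*30 = -1800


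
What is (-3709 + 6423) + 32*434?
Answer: 16602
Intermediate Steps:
(-3709 + 6423) + 32*434 = 2714 + 13888 = 16602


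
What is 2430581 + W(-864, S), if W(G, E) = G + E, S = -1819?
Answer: 2427898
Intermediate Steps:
W(G, E) = E + G
2430581 + W(-864, S) = 2430581 + (-1819 - 864) = 2430581 - 2683 = 2427898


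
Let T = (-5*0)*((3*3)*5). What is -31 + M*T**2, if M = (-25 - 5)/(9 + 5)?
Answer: -31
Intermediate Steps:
M = -15/7 (M = -30/14 = -30*1/14 = -15/7 ≈ -2.1429)
T = 0 (T = 0*(9*5) = 0*45 = 0)
-31 + M*T**2 = -31 - 15/7*0**2 = -31 - 15/7*0 = -31 + 0 = -31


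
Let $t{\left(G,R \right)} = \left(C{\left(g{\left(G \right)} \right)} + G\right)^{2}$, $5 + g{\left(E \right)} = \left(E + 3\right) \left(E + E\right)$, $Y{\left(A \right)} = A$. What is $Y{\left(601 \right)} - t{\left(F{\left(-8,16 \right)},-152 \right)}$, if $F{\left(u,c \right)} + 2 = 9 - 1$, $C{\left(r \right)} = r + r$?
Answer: $-44343$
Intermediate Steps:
$g{\left(E \right)} = -5 + 2 E \left(3 + E\right)$ ($g{\left(E \right)} = -5 + \left(E + 3\right) \left(E + E\right) = -5 + \left(3 + E\right) 2 E = -5 + 2 E \left(3 + E\right)$)
$C{\left(r \right)} = 2 r$
$F{\left(u,c \right)} = 6$ ($F{\left(u,c \right)} = -2 + \left(9 - 1\right) = -2 + 8 = 6$)
$t{\left(G,R \right)} = \left(-10 + 4 G^{2} + 13 G\right)^{2}$ ($t{\left(G,R \right)} = \left(2 \left(-5 + 2 G^{2} + 6 G\right) + G\right)^{2} = \left(\left(-10 + 4 G^{2} + 12 G\right) + G\right)^{2} = \left(-10 + 4 G^{2} + 13 G\right)^{2}$)
$Y{\left(601 \right)} - t{\left(F{\left(-8,16 \right)},-152 \right)} = 601 - \left(-10 + 4 \cdot 6^{2} + 13 \cdot 6\right)^{2} = 601 - \left(-10 + 4 \cdot 36 + 78\right)^{2} = 601 - \left(-10 + 144 + 78\right)^{2} = 601 - 212^{2} = 601 - 44944 = -44343$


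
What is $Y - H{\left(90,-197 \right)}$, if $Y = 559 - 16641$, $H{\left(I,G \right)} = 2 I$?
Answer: $-16262$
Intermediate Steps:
$Y = -16082$
$Y - H{\left(90,-197 \right)} = -16082 - 2 \cdot 90 = -16082 - 180 = -16262$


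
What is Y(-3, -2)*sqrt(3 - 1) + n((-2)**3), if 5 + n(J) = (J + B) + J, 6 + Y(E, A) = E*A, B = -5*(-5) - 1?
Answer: 3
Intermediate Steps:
B = 24 (B = 25 - 1 = 24)
Y(E, A) = -6 + A*E (Y(E, A) = -6 + E*A = -6 + A*E)
n(J) = 19 + 2*J (n(J) = -5 + ((J + 24) + J) = -5 + ((24 + J) + J) = -5 + (24 + 2*J) = 19 + 2*J)
Y(-3, -2)*sqrt(3 - 1) + n((-2)**3) = (-6 - 2*(-3))*sqrt(3 - 1) + (19 + 2*(-2)**3) = (-6 + 6)*sqrt(2) + (19 + 2*(-8)) = 0*sqrt(2) + (19 - 16) = 0 + 3 = 3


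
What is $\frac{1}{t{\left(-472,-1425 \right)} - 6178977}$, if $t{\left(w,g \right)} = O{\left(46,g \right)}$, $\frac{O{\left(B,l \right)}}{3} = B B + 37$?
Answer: $- \frac{1}{6172518} \approx -1.6201 \cdot 10^{-7}$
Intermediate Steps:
$O{\left(B,l \right)} = 111 + 3 B^{2}$ ($O{\left(B,l \right)} = 3 \left(B B + 37\right) = 3 \left(B^{2} + 37\right) = 3 \left(37 + B^{2}\right) = 111 + 3 B^{2}$)
$t{\left(w,g \right)} = 6459$ ($t{\left(w,g \right)} = 111 + 3 \cdot 46^{2} = 111 + 3 \cdot 2116 = 111 + 6348 = 6459$)
$\frac{1}{t{\left(-472,-1425 \right)} - 6178977} = \frac{1}{6459 - 6178977} = \frac{1}{-6172518} = - \frac{1}{6172518}$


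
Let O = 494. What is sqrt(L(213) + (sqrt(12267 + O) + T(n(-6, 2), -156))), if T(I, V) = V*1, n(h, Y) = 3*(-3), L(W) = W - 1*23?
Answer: sqrt(34 + sqrt(12761)) ≈ 12.123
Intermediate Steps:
L(W) = -23 + W (L(W) = W - 23 = -23 + W)
n(h, Y) = -9
T(I, V) = V
sqrt(L(213) + (sqrt(12267 + O) + T(n(-6, 2), -156))) = sqrt((-23 + 213) + (sqrt(12267 + 494) - 156)) = sqrt(190 + (sqrt(12761) - 156)) = sqrt(190 + (-156 + sqrt(12761))) = sqrt(34 + sqrt(12761))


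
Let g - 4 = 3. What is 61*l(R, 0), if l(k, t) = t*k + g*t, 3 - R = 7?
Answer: 0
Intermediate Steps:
g = 7 (g = 4 + 3 = 7)
R = -4 (R = 3 - 1*7 = 3 - 7 = -4)
l(k, t) = 7*t + k*t (l(k, t) = t*k + 7*t = k*t + 7*t = 7*t + k*t)
61*l(R, 0) = 61*(0*(7 - 4)) = 61*(0*3) = 61*0 = 0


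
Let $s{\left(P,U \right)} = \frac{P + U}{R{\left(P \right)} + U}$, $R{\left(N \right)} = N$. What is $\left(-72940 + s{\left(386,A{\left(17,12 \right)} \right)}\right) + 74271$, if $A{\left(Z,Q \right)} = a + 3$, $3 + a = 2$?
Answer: $1332$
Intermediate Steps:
$a = -1$ ($a = -3 + 2 = -1$)
$A{\left(Z,Q \right)} = 2$ ($A{\left(Z,Q \right)} = -1 + 3 = 2$)
$s{\left(P,U \right)} = 1$ ($s{\left(P,U \right)} = \frac{P + U}{P + U} = 1$)
$\left(-72940 + s{\left(386,A{\left(17,12 \right)} \right)}\right) + 74271 = \left(-72940 + 1\right) + 74271 = -72939 + 74271 = 1332$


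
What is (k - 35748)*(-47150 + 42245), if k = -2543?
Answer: 187817355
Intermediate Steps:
(k - 35748)*(-47150 + 42245) = (-2543 - 35748)*(-47150 + 42245) = -38291*(-4905) = 187817355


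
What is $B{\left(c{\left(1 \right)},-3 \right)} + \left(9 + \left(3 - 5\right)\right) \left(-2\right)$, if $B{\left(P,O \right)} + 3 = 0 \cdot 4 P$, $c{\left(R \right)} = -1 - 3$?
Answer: $-17$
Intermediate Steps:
$c{\left(R \right)} = -4$ ($c{\left(R \right)} = -1 - 3 = -4$)
$B{\left(P,O \right)} = -3$ ($B{\left(P,O \right)} = -3 + 0 \cdot 4 P = -3 + 0 P = -3 + 0 = -3$)
$B{\left(c{\left(1 \right)},-3 \right)} + \left(9 + \left(3 - 5\right)\right) \left(-2\right) = -3 + \left(9 + \left(3 - 5\right)\right) \left(-2\right) = -3 + \left(9 - 2\right) \left(-2\right) = -3 + 7 \left(-2\right) = -3 - 14 = -17$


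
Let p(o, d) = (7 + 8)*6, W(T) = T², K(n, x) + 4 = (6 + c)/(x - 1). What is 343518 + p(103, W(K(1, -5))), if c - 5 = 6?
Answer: 343608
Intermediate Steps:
c = 11 (c = 5 + 6 = 11)
K(n, x) = -4 + 17/(-1 + x) (K(n, x) = -4 + (6 + 11)/(x - 1) = -4 + 17/(-1 + x))
p(o, d) = 90 (p(o, d) = 15*6 = 90)
343518 + p(103, W(K(1, -5))) = 343518 + 90 = 343608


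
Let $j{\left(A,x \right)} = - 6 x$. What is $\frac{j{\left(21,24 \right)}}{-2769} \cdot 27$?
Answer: $\frac{1296}{923} \approx 1.4041$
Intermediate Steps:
$\frac{j{\left(21,24 \right)}}{-2769} \cdot 27 = \frac{\left(-6\right) 24}{-2769} \cdot 27 = \left(-144\right) \left(- \frac{1}{2769}\right) 27 = \frac{48}{923} \cdot 27 = \frac{1296}{923}$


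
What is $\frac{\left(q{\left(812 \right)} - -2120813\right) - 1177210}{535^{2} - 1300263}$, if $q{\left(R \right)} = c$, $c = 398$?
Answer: $- \frac{944001}{1014038} \approx -0.93093$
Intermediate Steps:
$q{\left(R \right)} = 398$
$\frac{\left(q{\left(812 \right)} - -2120813\right) - 1177210}{535^{2} - 1300263} = \frac{\left(398 - -2120813\right) - 1177210}{535^{2} - 1300263} = \frac{\left(398 + 2120813\right) - 1177210}{286225 - 1300263} = \frac{2121211 - 1177210}{-1014038} = 944001 \left(- \frac{1}{1014038}\right) = - \frac{944001}{1014038}$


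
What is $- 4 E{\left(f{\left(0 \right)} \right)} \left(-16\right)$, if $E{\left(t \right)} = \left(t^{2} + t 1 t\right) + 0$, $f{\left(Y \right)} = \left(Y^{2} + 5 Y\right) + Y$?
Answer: $0$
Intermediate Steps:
$f{\left(Y \right)} = Y^{2} + 6 Y$
$E{\left(t \right)} = 2 t^{2}$ ($E{\left(t \right)} = \left(t^{2} + t t\right) + 0 = \left(t^{2} + t^{2}\right) + 0 = 2 t^{2} + 0 = 2 t^{2}$)
$- 4 E{\left(f{\left(0 \right)} \right)} \left(-16\right) = - 4 \cdot 2 \left(0 \left(6 + 0\right)\right)^{2} \left(-16\right) = - 4 \cdot 2 \left(0 \cdot 6\right)^{2} \left(-16\right) = - 4 \cdot 2 \cdot 0^{2} \left(-16\right) = - 4 \cdot 2 \cdot 0 \left(-16\right) = \left(-4\right) 0 \left(-16\right) = 0 \left(-16\right) = 0$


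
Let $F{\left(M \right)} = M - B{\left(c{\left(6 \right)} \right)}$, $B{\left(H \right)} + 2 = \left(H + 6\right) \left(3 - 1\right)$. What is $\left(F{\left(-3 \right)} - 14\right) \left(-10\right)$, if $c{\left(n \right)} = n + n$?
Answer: $510$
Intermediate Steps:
$c{\left(n \right)} = 2 n$
$B{\left(H \right)} = 10 + 2 H$ ($B{\left(H \right)} = -2 + \left(H + 6\right) \left(3 - 1\right) = -2 + \left(6 + H\right) 2 = -2 + \left(12 + 2 H\right) = 10 + 2 H$)
$F{\left(M \right)} = -34 + M$ ($F{\left(M \right)} = M - \left(10 + 2 \cdot 2 \cdot 6\right) = M - \left(10 + 2 \cdot 12\right) = M - \left(10 + 24\right) = M - 34 = -34 + M$)
$\left(F{\left(-3 \right)} - 14\right) \left(-10\right) = \left(\left(-34 - 3\right) - 14\right) \left(-10\right) = \left(-37 - 14\right) \left(-10\right) = \left(-51\right) \left(-10\right) = 510$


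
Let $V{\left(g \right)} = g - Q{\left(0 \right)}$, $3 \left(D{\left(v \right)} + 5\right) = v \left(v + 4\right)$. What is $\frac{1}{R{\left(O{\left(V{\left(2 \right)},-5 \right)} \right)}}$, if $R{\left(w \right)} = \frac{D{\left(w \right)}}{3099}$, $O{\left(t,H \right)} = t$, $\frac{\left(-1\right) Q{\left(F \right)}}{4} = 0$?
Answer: $-3099$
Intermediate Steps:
$Q{\left(F \right)} = 0$ ($Q{\left(F \right)} = \left(-4\right) 0 = 0$)
$D{\left(v \right)} = -5 + \frac{v \left(4 + v\right)}{3}$ ($D{\left(v \right)} = -5 + \frac{v \left(v + 4\right)}{3} = -5 + \frac{v \left(4 + v\right)}{3}$)
$V{\left(g \right)} = g$ ($V{\left(g \right)} = g - 0 = g + 0 = g$)
$R{\left(w \right)} = - \frac{5}{3099} + \frac{w^{2}}{9297} + \frac{4 w}{9297}$ ($R{\left(w \right)} = \frac{-5 + \frac{w^{2}}{3} + \frac{4 w}{3}}{3099} = \left(-5 + \frac{w^{2}}{3} + \frac{4 w}{3}\right) \frac{1}{3099} = - \frac{5}{3099} + \frac{w^{2}}{9297} + \frac{4 w}{9297}$)
$\frac{1}{R{\left(O{\left(V{\left(2 \right)},-5 \right)} \right)}} = \frac{1}{- \frac{5}{3099} + \frac{2^{2}}{9297} + \frac{4}{9297} \cdot 2} = \frac{1}{- \frac{5}{3099} + \frac{1}{9297} \cdot 4 + \frac{8}{9297}} = \frac{1}{- \frac{5}{3099} + \frac{4}{9297} + \frac{8}{9297}} = \frac{1}{- \frac{1}{3099}} = -3099$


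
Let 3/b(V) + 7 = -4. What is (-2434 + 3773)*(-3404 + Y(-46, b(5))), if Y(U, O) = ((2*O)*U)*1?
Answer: -49767952/11 ≈ -4.5244e+6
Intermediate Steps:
b(V) = -3/11 (b(V) = 3/(-7 - 4) = 3/(-11) = 3*(-1/11) = -3/11)
Y(U, O) = 2*O*U (Y(U, O) = (2*O*U)*1 = 2*O*U)
(-2434 + 3773)*(-3404 + Y(-46, b(5))) = (-2434 + 3773)*(-3404 + 2*(-3/11)*(-46)) = 1339*(-3404 + 276/11) = 1339*(-37168/11) = -49767952/11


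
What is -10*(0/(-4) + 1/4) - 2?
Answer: -9/2 ≈ -4.5000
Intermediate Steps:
-10*(0/(-4) + 1/4) - 2 = -10*(0*(-¼) + 1*(¼)) - 2 = -10*(0 + ¼) - 2 = -10*¼ - 2 = -5/2 - 2 = -9/2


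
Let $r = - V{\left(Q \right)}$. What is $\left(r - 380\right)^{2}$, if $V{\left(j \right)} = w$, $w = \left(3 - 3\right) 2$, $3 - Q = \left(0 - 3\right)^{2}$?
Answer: $144400$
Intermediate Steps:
$Q = -6$ ($Q = 3 - \left(0 - 3\right)^{2} = 3 - \left(-3\right)^{2} = 3 - 9 = -6$)
$w = 0$ ($w = 0 \cdot 2 = 0$)
$V{\left(j \right)} = 0$
$r = 0$ ($r = \left(-1\right) 0 = 0$)
$\left(r - 380\right)^{2} = \left(0 - 380\right)^{2} = \left(-380\right)^{2} = 144400$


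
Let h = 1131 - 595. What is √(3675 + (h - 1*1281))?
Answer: √2930 ≈ 54.129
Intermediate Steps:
h = 536
√(3675 + (h - 1*1281)) = √(3675 + (536 - 1*1281)) = √(3675 + (536 - 1281)) = √(3675 - 745) = √2930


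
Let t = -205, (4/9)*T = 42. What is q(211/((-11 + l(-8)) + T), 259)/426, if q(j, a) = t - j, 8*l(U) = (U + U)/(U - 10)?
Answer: -312323/641130 ≈ -0.48714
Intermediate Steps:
T = 189/2 (T = (9/4)*42 = 189/2 ≈ 94.500)
l(U) = U/(4*(-10 + U)) (l(U) = ((U + U)/(U - 10))/8 = ((2*U)/(-10 + U))/8 = (2*U/(-10 + U))/8 = U/(4*(-10 + U)))
q(j, a) = -205 - j
q(211/((-11 + l(-8)) + T), 259)/426 = (-205 - 211/((-11 + (¼)*(-8)/(-10 - 8)) + 189/2))/426 = (-205 - 211/((-11 + (¼)*(-8)/(-18)) + 189/2))*(1/426) = (-205 - 211/((-11 + (¼)*(-8)*(-1/18)) + 189/2))*(1/426) = (-205 - 211/((-11 + ⅑) + 189/2))*(1/426) = (-205 - 211/(-98/9 + 189/2))*(1/426) = (-205 - 211/1505/18)*(1/426) = (-205 - 211*18/1505)*(1/426) = (-205 - 1*3798/1505)*(1/426) = (-205 - 3798/1505)*(1/426) = -312323/1505*1/426 = -312323/641130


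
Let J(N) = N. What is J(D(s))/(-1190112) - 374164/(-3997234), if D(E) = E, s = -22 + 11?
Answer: 20242774361/216234370464 ≈ 0.093615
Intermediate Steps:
s = -11
J(D(s))/(-1190112) - 374164/(-3997234) = -11/(-1190112) - 374164/(-3997234) = -11*(-1/1190112) - 374164*(-1/3997234) = 1/108192 + 187082/1998617 = 20242774361/216234370464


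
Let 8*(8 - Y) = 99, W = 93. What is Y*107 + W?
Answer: -3001/8 ≈ -375.13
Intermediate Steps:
Y = -35/8 (Y = 8 - 1/8*99 = 8 - 99/8 = -35/8 ≈ -4.3750)
Y*107 + W = -35/8*107 + 93 = -3745/8 + 93 = -3001/8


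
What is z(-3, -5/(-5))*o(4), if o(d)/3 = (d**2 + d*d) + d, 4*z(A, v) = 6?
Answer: 162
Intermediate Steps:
z(A, v) = 3/2 (z(A, v) = (1/4)*6 = 3/2)
o(d) = 3*d + 6*d**2 (o(d) = 3*((d**2 + d*d) + d) = 3*((d**2 + d**2) + d) = 3*(2*d**2 + d) = 3*(d + 2*d**2) = 3*d + 6*d**2)
z(-3, -5/(-5))*o(4) = 3*(3*4*(1 + 2*4))/2 = 3*(3*4*(1 + 8))/2 = 3*(3*4*9)/2 = (3/2)*108 = 162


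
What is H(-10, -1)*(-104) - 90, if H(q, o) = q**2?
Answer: -10490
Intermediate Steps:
H(-10, -1)*(-104) - 90 = (-10)**2*(-104) - 90 = 100*(-104) - 90 = -10400 - 90 = -10490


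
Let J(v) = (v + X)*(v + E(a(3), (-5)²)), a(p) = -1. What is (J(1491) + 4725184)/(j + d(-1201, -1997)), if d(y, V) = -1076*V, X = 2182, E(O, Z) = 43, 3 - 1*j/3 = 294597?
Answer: 5179783/632495 ≈ 8.1894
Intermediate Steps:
j = -883782 (j = 9 - 3*294597 = 9 - 883791 = -883782)
J(v) = (43 + v)*(2182 + v) (J(v) = (v + 2182)*(v + 43) = (2182 + v)*(43 + v) = (43 + v)*(2182 + v))
(J(1491) + 4725184)/(j + d(-1201, -1997)) = ((93826 + 1491² + 2225*1491) + 4725184)/(-883782 - 1076*(-1997)) = ((93826 + 2223081 + 3317475) + 4725184)/(-883782 + 2148772) = (5634382 + 4725184)/1264990 = 10359566*(1/1264990) = 5179783/632495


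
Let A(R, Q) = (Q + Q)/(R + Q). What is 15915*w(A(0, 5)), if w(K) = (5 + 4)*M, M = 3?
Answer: 429705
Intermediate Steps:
A(R, Q) = 2*Q/(Q + R) (A(R, Q) = (2*Q)/(Q + R) = 2*Q/(Q + R))
w(K) = 27 (w(K) = (5 + 4)*3 = 9*3 = 27)
15915*w(A(0, 5)) = 15915*27 = 429705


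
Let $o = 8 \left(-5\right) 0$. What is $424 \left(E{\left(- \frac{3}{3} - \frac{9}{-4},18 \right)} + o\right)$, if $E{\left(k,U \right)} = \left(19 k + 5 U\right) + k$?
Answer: $48760$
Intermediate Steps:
$E{\left(k,U \right)} = 5 U + 20 k$ ($E{\left(k,U \right)} = \left(5 U + 19 k\right) + k = 5 U + 20 k$)
$o = 0$ ($o = \left(-40\right) 0 = 0$)
$424 \left(E{\left(- \frac{3}{3} - \frac{9}{-4},18 \right)} + o\right) = 424 \left(\left(5 \cdot 18 + 20 \left(- \frac{3}{3} - \frac{9}{-4}\right)\right) + 0\right) = 424 \left(\left(90 + 20 \left(\left(-3\right) \frac{1}{3} - - \frac{9}{4}\right)\right) + 0\right) = 424 \left(\left(90 + 20 \left(-1 + \frac{9}{4}\right)\right) + 0\right) = 424 \left(\left(90 + 20 \cdot \frac{5}{4}\right) + 0\right) = 424 \left(\left(90 + 25\right) + 0\right) = 424 \left(115 + 0\right) = 424 \cdot 115 = 48760$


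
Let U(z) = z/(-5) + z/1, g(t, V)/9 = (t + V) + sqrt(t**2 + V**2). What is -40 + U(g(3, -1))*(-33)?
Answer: -2576/5 - 1188*sqrt(10)/5 ≈ -1266.6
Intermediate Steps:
g(t, V) = 9*V + 9*t + 9*sqrt(V**2 + t**2) (g(t, V) = 9*((t + V) + sqrt(t**2 + V**2)) = 9*((V + t) + sqrt(V**2 + t**2)) = 9*(V + t + sqrt(V**2 + t**2)) = 9*V + 9*t + 9*sqrt(V**2 + t**2))
U(z) = 4*z/5 (U(z) = z*(-1/5) + z*1 = -z/5 + z = 4*z/5)
-40 + U(g(3, -1))*(-33) = -40 + (4*(9*(-1) + 9*3 + 9*sqrt((-1)**2 + 3**2))/5)*(-33) = -40 + (4*(-9 + 27 + 9*sqrt(1 + 9))/5)*(-33) = -40 + (4*(-9 + 27 + 9*sqrt(10))/5)*(-33) = -40 + (4*(18 + 9*sqrt(10))/5)*(-33) = -40 + (72/5 + 36*sqrt(10)/5)*(-33) = -40 + (-2376/5 - 1188*sqrt(10)/5) = -2576/5 - 1188*sqrt(10)/5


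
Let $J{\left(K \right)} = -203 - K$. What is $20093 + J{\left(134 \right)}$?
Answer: $19756$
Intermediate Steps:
$20093 + J{\left(134 \right)} = 20093 - 337 = 19756$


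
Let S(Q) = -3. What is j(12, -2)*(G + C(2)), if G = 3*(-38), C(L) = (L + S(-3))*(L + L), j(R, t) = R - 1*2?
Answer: -1180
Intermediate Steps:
j(R, t) = -2 + R (j(R, t) = R - 2 = -2 + R)
C(L) = 2*L*(-3 + L) (C(L) = (L - 3)*(L + L) = (-3 + L)*(2*L) = 2*L*(-3 + L))
G = -114
j(12, -2)*(G + C(2)) = (-2 + 12)*(-114 + 2*2*(-3 + 2)) = 10*(-114 + 2*2*(-1)) = 10*(-114 - 4) = 10*(-118) = -1180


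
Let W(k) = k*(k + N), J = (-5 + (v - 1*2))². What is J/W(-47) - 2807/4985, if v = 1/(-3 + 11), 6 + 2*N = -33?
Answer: -546410199/997159520 ≈ -0.54797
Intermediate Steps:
N = -39/2 (N = -3 + (½)*(-33) = -3 - 33/2 = -39/2 ≈ -19.500)
v = ⅛ (v = 1/8 = ⅛ ≈ 0.12500)
J = 3025/64 (J = (-5 + (⅛ - 1*2))² = (-5 + (⅛ - 2))² = (-5 - 15/8)² = (-55/8)² = 3025/64 ≈ 47.266)
W(k) = k*(-39/2 + k) (W(k) = k*(k - 39/2) = k*(-39/2 + k))
J/W(-47) - 2807/4985 = 3025/(64*(((½)*(-47)*(-39 + 2*(-47))))) - 2807/4985 = 3025/(64*(((½)*(-47)*(-39 - 94)))) - 2807*1/4985 = 3025/(64*(((½)*(-47)*(-133)))) - 2807/4985 = 3025/(64*(6251/2)) - 2807/4985 = (3025/64)*(2/6251) - 2807/4985 = 3025/200032 - 2807/4985 = -546410199/997159520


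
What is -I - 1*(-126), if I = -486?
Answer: 612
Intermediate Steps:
-I - 1*(-126) = -1*(-486) - 1*(-126) = 486 + 126 = 612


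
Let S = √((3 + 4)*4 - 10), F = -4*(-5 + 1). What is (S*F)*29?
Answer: 1392*√2 ≈ 1968.6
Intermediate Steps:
F = 16 (F = -4*(-4) = 16)
S = 3*√2 (S = √(7*4 - 10) = √(28 - 10) = √18 = 3*√2 ≈ 4.2426)
(S*F)*29 = ((3*√2)*16)*29 = (48*√2)*29 = 1392*√2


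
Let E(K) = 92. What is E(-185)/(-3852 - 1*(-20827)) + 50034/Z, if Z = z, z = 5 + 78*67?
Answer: 849808402/88796225 ≈ 9.5703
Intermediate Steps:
z = 5231 (z = 5 + 5226 = 5231)
Z = 5231
E(-185)/(-3852 - 1*(-20827)) + 50034/Z = 92/(-3852 - 1*(-20827)) + 50034/5231 = 92/(-3852 + 20827) + 50034*(1/5231) = 92/16975 + 50034/5231 = 849808402/88796225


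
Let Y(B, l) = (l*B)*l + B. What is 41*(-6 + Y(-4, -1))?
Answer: -574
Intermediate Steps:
Y(B, l) = B + B*l**2 (Y(B, l) = (B*l)*l + B = B*l**2 + B = B + B*l**2)
41*(-6 + Y(-4, -1)) = 41*(-6 - 4*(1 + (-1)**2)) = 41*(-6 - 4*(1 + 1)) = 41*(-6 - 4*2) = 41*(-6 - 8) = 41*(-14) = -574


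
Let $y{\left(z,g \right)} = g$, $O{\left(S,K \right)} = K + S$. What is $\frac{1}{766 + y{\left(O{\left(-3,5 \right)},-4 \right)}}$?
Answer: $\frac{1}{762} \approx 0.0013123$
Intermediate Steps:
$\frac{1}{766 + y{\left(O{\left(-3,5 \right)},-4 \right)}} = \frac{1}{766 - 4} = \frac{1}{762}$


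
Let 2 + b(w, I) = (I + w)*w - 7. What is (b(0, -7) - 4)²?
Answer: 169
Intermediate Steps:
b(w, I) = -9 + w*(I + w) (b(w, I) = -2 + ((I + w)*w - 7) = -2 + (w*(I + w) - 7) = -2 + (-7 + w*(I + w)) = -9 + w*(I + w))
(b(0, -7) - 4)² = ((-9 + 0² - 7*0) - 4)² = ((-9 + 0 + 0) - 4)² = (-9 - 4)² = (-13)² = 169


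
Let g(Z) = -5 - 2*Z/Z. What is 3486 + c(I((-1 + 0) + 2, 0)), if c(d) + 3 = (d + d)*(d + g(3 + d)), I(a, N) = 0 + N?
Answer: 3483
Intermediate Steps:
g(Z) = -7 (g(Z) = -5 - 2*1 = -5 - 2 = -7)
I(a, N) = N
c(d) = -3 + 2*d*(-7 + d) (c(d) = -3 + (d + d)*(d - 7) = -3 + (2*d)*(-7 + d) = -3 + 2*d*(-7 + d))
3486 + c(I((-1 + 0) + 2, 0)) = 3486 + (-3 - 14*0 + 2*0²) = 3486 + (-3 + 0 + 2*0) = 3486 + (-3 + 0 + 0) = 3486 - 3 = 3483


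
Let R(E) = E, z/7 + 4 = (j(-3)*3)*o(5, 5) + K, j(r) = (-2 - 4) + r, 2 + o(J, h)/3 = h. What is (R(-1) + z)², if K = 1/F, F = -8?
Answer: 191739409/64 ≈ 2.9959e+6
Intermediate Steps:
o(J, h) = -6 + 3*h
j(r) = -6 + r
K = -⅛ (K = 1/(-8) = -⅛ ≈ -0.12500)
z = -13839/8 (z = -28 + 7*(((-6 - 3)*3)*(-6 + 3*5) - ⅛) = -28 + 7*((-9*3)*(-6 + 15) - ⅛) = -28 + 7*(-27*9 - ⅛) = -28 + 7*(-243 - ⅛) = -28 + 7*(-1945/8) = -28 - 13615/8 = -13839/8 ≈ -1729.9)
(R(-1) + z)² = (-1 - 13839/8)² = (-13847/8)² = 191739409/64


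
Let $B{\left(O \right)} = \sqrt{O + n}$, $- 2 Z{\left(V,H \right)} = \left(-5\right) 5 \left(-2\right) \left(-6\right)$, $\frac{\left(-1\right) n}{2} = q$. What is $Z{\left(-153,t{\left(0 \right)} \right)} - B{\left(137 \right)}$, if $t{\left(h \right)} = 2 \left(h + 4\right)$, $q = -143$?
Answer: $150 - 3 \sqrt{47} \approx 129.43$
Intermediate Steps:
$t{\left(h \right)} = 8 + 2 h$ ($t{\left(h \right)} = 2 \left(4 + h\right) = 8 + 2 h$)
$n = 286$ ($n = \left(-2\right) \left(-143\right) = 286$)
$Z{\left(V,H \right)} = 150$ ($Z{\left(V,H \right)} = - \frac{\left(-5\right) 5 \left(-2\right) \left(-6\right)}{2} = - \frac{\left(-25\right) \left(-2\right) \left(-6\right)}{2} = - \frac{50 \left(-6\right)}{2} = \left(- \frac{1}{2}\right) \left(-300\right) = 150$)
$B{\left(O \right)} = \sqrt{286 + O}$ ($B{\left(O \right)} = \sqrt{O + 286} = \sqrt{286 + O}$)
$Z{\left(-153,t{\left(0 \right)} \right)} - B{\left(137 \right)} = 150 - \sqrt{286 + 137} = 150 - \sqrt{423} = 150 - 3 \sqrt{47}$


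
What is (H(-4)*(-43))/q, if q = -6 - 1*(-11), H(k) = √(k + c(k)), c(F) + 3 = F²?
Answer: -129/5 ≈ -25.800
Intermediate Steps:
c(F) = -3 + F²
H(k) = √(-3 + k + k²) (H(k) = √(k + (-3 + k²)) = √(-3 + k + k²))
q = 5 (q = -6 + 11 = 5)
(H(-4)*(-43))/q = (√(-3 - 4 + (-4)²)*(-43))/5 = (√(-3 - 4 + 16)*(-43))*(⅕) = (√9*(-43))*(⅕) = (3*(-43))*(⅕) = -129*⅕ = -129/5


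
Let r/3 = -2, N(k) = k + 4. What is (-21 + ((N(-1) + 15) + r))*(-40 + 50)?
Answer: -90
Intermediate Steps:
N(k) = 4 + k
r = -6 (r = 3*(-2) = -6)
(-21 + ((N(-1) + 15) + r))*(-40 + 50) = (-21 + (((4 - 1) + 15) - 6))*(-40 + 50) = (-21 + ((3 + 15) - 6))*10 = (-21 + (18 - 6))*10 = (-21 + 12)*10 = -9*10 = -90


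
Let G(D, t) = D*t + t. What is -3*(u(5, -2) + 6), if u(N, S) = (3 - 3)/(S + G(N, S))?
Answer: -18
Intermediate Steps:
G(D, t) = t + D*t
u(N, S) = 0 (u(N, S) = (3 - 3)/(S + S*(1 + N)) = 0/(S + S*(1 + N)) = 0)
-3*(u(5, -2) + 6) = -3*(0 + 6) = -3*6 = -18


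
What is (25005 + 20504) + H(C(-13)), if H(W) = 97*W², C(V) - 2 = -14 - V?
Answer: 45606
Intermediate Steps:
C(V) = -12 - V (C(V) = 2 + (-14 - V) = -12 - V)
(25005 + 20504) + H(C(-13)) = (25005 + 20504) + 97*(-12 - 1*(-13))² = 45509 + 97*(-12 + 13)² = 45509 + 97*1² = 45509 + 97*1 = 45509 + 97 = 45606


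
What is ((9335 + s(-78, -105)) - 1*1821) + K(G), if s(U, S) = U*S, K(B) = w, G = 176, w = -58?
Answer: 15646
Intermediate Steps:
K(B) = -58
s(U, S) = S*U
((9335 + s(-78, -105)) - 1*1821) + K(G) = ((9335 - 105*(-78)) - 1*1821) - 58 = ((9335 + 8190) - 1821) - 58 = (17525 - 1821) - 58 = 15704 - 58 = 15646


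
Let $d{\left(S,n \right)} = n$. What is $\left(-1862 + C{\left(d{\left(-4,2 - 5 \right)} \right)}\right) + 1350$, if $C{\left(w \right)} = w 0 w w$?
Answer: $-512$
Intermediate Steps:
$C{\left(w \right)} = 0$ ($C{\left(w \right)} = w 0 w = 0 w = 0$)
$\left(-1862 + C{\left(d{\left(-4,2 - 5 \right)} \right)}\right) + 1350 = \left(-1862 + 0\right) + 1350 = -1862 + 1350 = -512$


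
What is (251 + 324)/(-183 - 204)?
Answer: -575/387 ≈ -1.4858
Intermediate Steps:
(251 + 324)/(-183 - 204) = 575/(-387) = 575*(-1/387) = -575/387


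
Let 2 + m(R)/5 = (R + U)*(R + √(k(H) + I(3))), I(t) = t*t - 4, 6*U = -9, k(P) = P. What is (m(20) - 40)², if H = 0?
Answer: 13131125/4 + 333000*√5 ≈ 4.0274e+6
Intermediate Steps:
U = -3/2 (U = (⅙)*(-9) = -3/2 ≈ -1.5000)
I(t) = -4 + t² (I(t) = t² - 4 = -4 + t²)
m(R) = -10 + 5*(-3/2 + R)*(R + √5) (m(R) = -10 + 5*((R - 3/2)*(R + √(0 + (-4 + 3²)))) = -10 + 5*((-3/2 + R)*(R + √(0 + (-4 + 9)))) = -10 + 5*((-3/2 + R)*(R + √(0 + 5))) = -10 + 5*((-3/2 + R)*(R + √5)) = -10 + 5*(-3/2 + R)*(R + √5))
(m(20) - 40)² = ((-10 + 5*20² - 15/2*20 - 15*√5/2 + 5*20*√5) - 40)² = ((-10 + 5*400 - 150 - 15*√5/2 + 100*√5) - 40)² = ((-10 + 2000 - 150 - 15*√5/2 + 100*√5) - 40)² = ((1840 + 185*√5/2) - 40)² = (1800 + 185*√5/2)²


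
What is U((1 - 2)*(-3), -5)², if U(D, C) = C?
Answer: 25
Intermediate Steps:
U((1 - 2)*(-3), -5)² = (-5)² = 25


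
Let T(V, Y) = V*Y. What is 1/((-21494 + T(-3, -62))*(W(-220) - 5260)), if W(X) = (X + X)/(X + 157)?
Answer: 9/1007381360 ≈ 8.9341e-9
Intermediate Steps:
W(X) = 2*X/(157 + X) (W(X) = (2*X)/(157 + X) = 2*X/(157 + X))
1/((-21494 + T(-3, -62))*(W(-220) - 5260)) = 1/((-21494 - 3*(-62))*(2*(-220)/(157 - 220) - 5260)) = 1/((-21494 + 186)*(2*(-220)/(-63) - 5260)) = 1/(-21308*(2*(-220)*(-1/63) - 5260)) = 1/(-21308*(440/63 - 5260)) = 1/(-21308*(-330940/63)) = 1/(1007381360/9) = 9/1007381360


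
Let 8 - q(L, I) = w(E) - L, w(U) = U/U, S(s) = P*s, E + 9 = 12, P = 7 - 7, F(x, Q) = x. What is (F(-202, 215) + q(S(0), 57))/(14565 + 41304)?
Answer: -65/18623 ≈ -0.0034903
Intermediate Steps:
P = 0
E = 3 (E = -9 + 12 = 3)
S(s) = 0 (S(s) = 0*s = 0)
w(U) = 1
q(L, I) = 7 + L (q(L, I) = 8 - (1 - L) = 8 + (-1 + L) = 7 + L)
(F(-202, 215) + q(S(0), 57))/(14565 + 41304) = (-202 + (7 + 0))/(14565 + 41304) = (-202 + 7)/55869 = -195*1/55869 = -65/18623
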